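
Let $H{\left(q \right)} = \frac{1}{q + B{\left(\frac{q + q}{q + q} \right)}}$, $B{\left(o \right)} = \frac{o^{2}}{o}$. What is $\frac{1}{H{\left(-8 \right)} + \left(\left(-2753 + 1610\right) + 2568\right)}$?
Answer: $\frac{7}{9974} \approx 0.00070183$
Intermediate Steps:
$B{\left(o \right)} = o$
$H{\left(q \right)} = \frac{1}{1 + q}$ ($H{\left(q \right)} = \frac{1}{q + \frac{q + q}{q + q}} = \frac{1}{q + \frac{2 q}{2 q}} = \frac{1}{q + 2 q \frac{1}{2 q}} = \frac{1}{q + 1} = \frac{1}{1 + q}$)
$\frac{1}{H{\left(-8 \right)} + \left(\left(-2753 + 1610\right) + 2568\right)} = \frac{1}{\frac{1}{1 - 8} + \left(\left(-2753 + 1610\right) + 2568\right)} = \frac{1}{\frac{1}{-7} + \left(-1143 + 2568\right)} = \frac{1}{- \frac{1}{7} + 1425} = \frac{1}{\frac{9974}{7}} = \frac{7}{9974}$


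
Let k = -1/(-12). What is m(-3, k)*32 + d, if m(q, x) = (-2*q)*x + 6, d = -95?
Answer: 113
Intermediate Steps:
k = 1/12 (k = -1*(-1/12) = 1/12 ≈ 0.083333)
m(q, x) = 6 - 2*q*x (m(q, x) = -2*q*x + 6 = 6 - 2*q*x)
m(-3, k)*32 + d = (6 - 2*(-3)*1/12)*32 - 95 = (6 + ½)*32 - 95 = (13/2)*32 - 95 = 208 - 95 = 113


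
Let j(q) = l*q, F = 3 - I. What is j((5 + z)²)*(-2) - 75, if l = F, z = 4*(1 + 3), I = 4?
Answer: 807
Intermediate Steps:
z = 16 (z = 4*4 = 16)
F = -1 (F = 3 - 1*4 = 3 - 4 = -1)
l = -1
j(q) = -q
j((5 + z)²)*(-2) - 75 = -(5 + 16)²*(-2) - 75 = -1*21²*(-2) - 75 = -1*441*(-2) - 75 = -441*(-2) - 75 = 882 - 75 = 807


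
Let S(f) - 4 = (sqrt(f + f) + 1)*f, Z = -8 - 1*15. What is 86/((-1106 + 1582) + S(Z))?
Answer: 39302/233183 + 1978*I*sqrt(46)/233183 ≈ 0.16855 + 0.057532*I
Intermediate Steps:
Z = -23 (Z = -8 - 15 = -23)
S(f) = 4 + f*(1 + sqrt(2)*sqrt(f)) (S(f) = 4 + (sqrt(f + f) + 1)*f = 4 + (sqrt(2*f) + 1)*f = 4 + (sqrt(2)*sqrt(f) + 1)*f = 4 + (1 + sqrt(2)*sqrt(f))*f = 4 + f*(1 + sqrt(2)*sqrt(f)))
86/((-1106 + 1582) + S(Z)) = 86/((-1106 + 1582) + (4 - 23 + sqrt(2)*(-23)**(3/2))) = 86/(476 + (4 - 23 + sqrt(2)*(-23*I*sqrt(23)))) = 86/(476 + (4 - 23 - 23*I*sqrt(46))) = 86/(476 + (-19 - 23*I*sqrt(46))) = 86/(457 - 23*I*sqrt(46))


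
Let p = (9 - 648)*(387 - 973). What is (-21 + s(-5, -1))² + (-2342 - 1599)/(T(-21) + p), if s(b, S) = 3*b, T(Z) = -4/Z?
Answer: 10191062487/7863538 ≈ 1296.0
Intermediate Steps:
p = 374454 (p = -639*(-586) = 374454)
(-21 + s(-5, -1))² + (-2342 - 1599)/(T(-21) + p) = (-21 + 3*(-5))² + (-2342 - 1599)/(-4/(-21) + 374454) = (-21 - 15)² - 3941/(-4*(-1/21) + 374454) = (-36)² - 3941/(4/21 + 374454) = 1296 - 3941/7863538/21 = 1296 - 3941*21/7863538 = 1296 - 82761/7863538 = 10191062487/7863538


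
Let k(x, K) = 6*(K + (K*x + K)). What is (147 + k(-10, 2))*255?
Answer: 13005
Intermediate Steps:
k(x, K) = 12*K + 6*K*x (k(x, K) = 6*(K + (K + K*x)) = 6*(2*K + K*x) = 12*K + 6*K*x)
(147 + k(-10, 2))*255 = (147 + 6*2*(2 - 10))*255 = (147 + 6*2*(-8))*255 = (147 - 96)*255 = 51*255 = 13005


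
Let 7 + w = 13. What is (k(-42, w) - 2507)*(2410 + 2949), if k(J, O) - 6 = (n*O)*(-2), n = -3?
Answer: -13209935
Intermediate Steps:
w = 6 (w = -7 + 13 = 6)
k(J, O) = 6 + 6*O (k(J, O) = 6 - 3*O*(-2) = 6 + 6*O)
(k(-42, w) - 2507)*(2410 + 2949) = ((6 + 6*6) - 2507)*(2410 + 2949) = ((6 + 36) - 2507)*5359 = (42 - 2507)*5359 = -2465*5359 = -13209935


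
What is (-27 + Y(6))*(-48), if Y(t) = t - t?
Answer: 1296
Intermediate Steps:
Y(t) = 0
(-27 + Y(6))*(-48) = (-27 + 0)*(-48) = -27*(-48) = 1296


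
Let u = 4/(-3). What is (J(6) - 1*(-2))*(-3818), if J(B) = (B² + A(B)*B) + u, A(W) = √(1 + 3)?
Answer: -557428/3 ≈ -1.8581e+5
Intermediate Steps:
u = -4/3 (u = 4*(-⅓) = -4/3 ≈ -1.3333)
A(W) = 2 (A(W) = √4 = 2)
J(B) = -4/3 + B² + 2*B (J(B) = (B² + 2*B) - 4/3 = -4/3 + B² + 2*B)
(J(6) - 1*(-2))*(-3818) = ((-4/3 + 6² + 2*6) - 1*(-2))*(-3818) = ((-4/3 + 36 + 12) + 2)*(-3818) = (140/3 + 2)*(-3818) = (146/3)*(-3818) = -557428/3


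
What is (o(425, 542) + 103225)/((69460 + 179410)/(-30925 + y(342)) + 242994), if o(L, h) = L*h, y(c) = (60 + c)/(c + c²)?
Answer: 100842158931800/73456428199491 ≈ 1.3728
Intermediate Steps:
y(c) = (60 + c)/(c + c²)
(o(425, 542) + 103225)/((69460 + 179410)/(-30925 + y(342)) + 242994) = (425*542 + 103225)/((69460 + 179410)/(-30925 + (60 + 342)/(342*(1 + 342))) + 242994) = (230350 + 103225)/(248870/(-30925 + (1/342)*402/343) + 242994) = 333575/(248870/(-30925 + (1/342)*(1/343)*402) + 242994) = 333575/(248870/(-30925 + 67/19551) + 242994) = 333575/(248870/(-604614608/19551) + 242994) = 333575/(248870*(-19551/604614608) + 242994) = 333575/(-2432828685/302307304 + 242994) = 333575/(73456428199491/302307304) = 333575*(302307304/73456428199491) = 100842158931800/73456428199491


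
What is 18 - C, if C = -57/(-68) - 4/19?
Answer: 22445/1292 ≈ 17.372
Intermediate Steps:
C = 811/1292 (C = -57*(-1/68) - 4*1/19 = 57/68 - 4/19 = 811/1292 ≈ 0.62771)
18 - C = 18 - 1*811/1292 = 18 - 811/1292 = 22445/1292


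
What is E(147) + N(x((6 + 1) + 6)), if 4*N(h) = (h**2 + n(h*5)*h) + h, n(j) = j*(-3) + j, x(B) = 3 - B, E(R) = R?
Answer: -161/2 ≈ -80.500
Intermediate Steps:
n(j) = -2*j (n(j) = -3*j + j = -2*j)
N(h) = -9*h**2/4 + h/4 (N(h) = ((h**2 + (-2*h*5)*h) + h)/4 = ((h**2 + (-10*h)*h) + h)/4 = ((h**2 - 10*h**2) + h)/4 = (-9*h**2 + h)/4 = (h - 9*h**2)/4 = -9*h**2/4 + h/4)
E(147) + N(x((6 + 1) + 6)) = 147 + (3 - ((6 + 1) + 6))*(1 - 9*(3 - ((6 + 1) + 6)))/4 = 147 + (3 - (7 + 6))*(1 - 9*(3 - (7 + 6)))/4 = 147 + (3 - 1*13)*(1 - 9*(3 - 1*13))/4 = 147 + (3 - 13)*(1 - 9*(3 - 13))/4 = 147 + (1/4)*(-10)*(1 - 9*(-10)) = 147 + (1/4)*(-10)*(1 + 90) = 147 + (1/4)*(-10)*91 = 147 - 455/2 = -161/2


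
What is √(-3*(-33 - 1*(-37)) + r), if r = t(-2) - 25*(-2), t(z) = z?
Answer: 6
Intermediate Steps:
r = 48 (r = -2 - 25*(-2) = -2 + 50 = 48)
√(-3*(-33 - 1*(-37)) + r) = √(-3*(-33 - 1*(-37)) + 48) = √(-3*(-33 + 37) + 48) = √(-3*4 + 48) = √(-12 + 48) = √36 = 6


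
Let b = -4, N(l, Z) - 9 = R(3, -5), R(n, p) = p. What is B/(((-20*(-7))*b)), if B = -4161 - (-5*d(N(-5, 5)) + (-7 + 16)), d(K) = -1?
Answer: 835/112 ≈ 7.4554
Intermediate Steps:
N(l, Z) = 4 (N(l, Z) = 9 - 5 = 4)
B = -4175 (B = -4161 - (-5*(-1) + (-7 + 16)) = -4161 - (5 + 9) = -4161 - 1*14 = -4161 - 14 = -4175)
B/(((-20*(-7))*b)) = -4175/(-20*(-7)*(-4)) = -4175/(140*(-4)) = -4175/(-560) = -4175*(-1/560) = 835/112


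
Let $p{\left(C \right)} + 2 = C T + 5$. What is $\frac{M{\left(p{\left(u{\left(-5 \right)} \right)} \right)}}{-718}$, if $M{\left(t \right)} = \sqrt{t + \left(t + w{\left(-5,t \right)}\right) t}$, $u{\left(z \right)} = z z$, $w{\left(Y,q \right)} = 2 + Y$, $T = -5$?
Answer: $- \frac{\sqrt{3782}}{359} \approx -0.1713$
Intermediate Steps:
$u{\left(z \right)} = z^{2}$
$p{\left(C \right)} = 3 - 5 C$ ($p{\left(C \right)} = -2 + \left(C \left(-5\right) + 5\right) = -2 - \left(-5 + 5 C\right) = 3 - 5 C$)
$M{\left(t \right)} = \sqrt{t + t \left(-3 + t\right)}$ ($M{\left(t \right)} = \sqrt{t + \left(t + \left(2 - 5\right)\right) t} = \sqrt{t + \left(t - 3\right) t} = \sqrt{t + \left(-3 + t\right) t} = \sqrt{t + t \left(-3 + t\right)}$)
$\frac{M{\left(p{\left(u{\left(-5 \right)} \right)} \right)}}{-718} = \frac{\sqrt{\left(3 - 5 \left(-5\right)^{2}\right) \left(-2 + \left(3 - 5 \left(-5\right)^{2}\right)\right)}}{-718} = \sqrt{\left(3 - 125\right) \left(-2 + \left(3 - 125\right)\right)} \left(- \frac{1}{718}\right) = \sqrt{- 122 \left(-2 - 122\right)} \left(- \frac{1}{718}\right) = \sqrt{\left(-122\right) \left(-124\right)} \left(- \frac{1}{718}\right) = \sqrt{15128} \left(- \frac{1}{718}\right) = 2 \sqrt{3782} \left(- \frac{1}{718}\right) = - \frac{\sqrt{3782}}{359}$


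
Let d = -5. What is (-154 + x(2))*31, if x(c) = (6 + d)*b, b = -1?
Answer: -4805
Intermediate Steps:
x(c) = -1 (x(c) = (6 - 5)*(-1) = 1*(-1) = -1)
(-154 + x(2))*31 = (-154 - 1)*31 = -155*31 = -4805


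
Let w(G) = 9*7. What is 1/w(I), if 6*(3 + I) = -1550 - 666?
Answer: 1/63 ≈ 0.015873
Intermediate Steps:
I = -1117/3 (I = -3 + (-1550 - 666)/6 = -3 + (⅙)*(-2216) = -3 - 1108/3 = -1117/3 ≈ -372.33)
w(G) = 63
1/w(I) = 1/63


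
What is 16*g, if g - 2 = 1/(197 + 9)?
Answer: 3304/103 ≈ 32.078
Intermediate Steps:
g = 413/206 (g = 2 + 1/(197 + 9) = 2 + 1/206 = 413/206 ≈ 2.0049)
16*g = 16*(413/206) = 3304/103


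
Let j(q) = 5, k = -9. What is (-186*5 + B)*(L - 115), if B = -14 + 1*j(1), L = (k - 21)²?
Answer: -737115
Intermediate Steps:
L = 900 (L = (-9 - 21)² = (-30)² = 900)
B = -9 (B = -14 + 1*5 = -14 + 5 = -9)
(-186*5 + B)*(L - 115) = (-186*5 - 9)*(900 - 115) = (-930 - 9)*785 = -939*785 = -737115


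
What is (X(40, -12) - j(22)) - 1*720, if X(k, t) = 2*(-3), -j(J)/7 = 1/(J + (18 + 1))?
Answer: -29759/41 ≈ -725.83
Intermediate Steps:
j(J) = -7/(19 + J) (j(J) = -7/(J + (18 + 1)) = -7/(J + 19) = -7/(19 + J))
X(k, t) = -6
(X(40, -12) - j(22)) - 1*720 = (-6 - (-7)/(19 + 22)) - 1*720 = (-6 - (-7)/41) - 720 = (-6 - 1*(-7/41)) - 720 = (-6 + 7/41) - 720 = -239/41 - 720 = -29759/41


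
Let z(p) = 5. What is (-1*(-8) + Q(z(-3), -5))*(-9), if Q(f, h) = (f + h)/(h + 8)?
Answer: -72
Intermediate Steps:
Q(f, h) = (f + h)/(8 + h)
(-1*(-8) + Q(z(-3), -5))*(-9) = (-1*(-8) + (5 - 5)/(8 - 5))*(-9) = (8 + 0/3)*(-9) = (8 + (⅓)*0)*(-9) = (8 + 0)*(-9) = 8*(-9) = -72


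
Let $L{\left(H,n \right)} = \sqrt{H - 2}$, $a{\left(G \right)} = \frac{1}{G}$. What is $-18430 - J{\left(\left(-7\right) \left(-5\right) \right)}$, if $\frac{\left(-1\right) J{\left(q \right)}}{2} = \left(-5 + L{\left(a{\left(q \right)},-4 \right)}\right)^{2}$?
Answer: $- \frac{643438}{35} - \frac{4 i \sqrt{2415}}{7} \approx -18384.0 - 28.082 i$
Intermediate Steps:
$L{\left(H,n \right)} = \sqrt{-2 + H}$
$J{\left(q \right)} = - 2 \left(-5 + \sqrt{-2 + \frac{1}{q}}\right)^{2}$
$-18430 - J{\left(\left(-7\right) \left(-5\right) \right)} = -18430 - \left(-46 - \frac{2}{\left(-7\right) \left(-5\right)} + 20 \sqrt{-2 + \frac{1}{\left(-7\right) \left(-5\right)}}\right) = -18430 - \left(-46 - \frac{2}{35} + 20 \sqrt{-2 + \frac{1}{35}}\right) = -18430 - \left(-46 - \frac{2}{35} + 20 \sqrt{- \frac{69}{35}}\right) = -18430 - \left(-46 - \frac{2}{35} + 20 \frac{i \sqrt{2415}}{35}\right) = -18430 - \left(-46 - \frac{2}{35} + \frac{4 i \sqrt{2415}}{7}\right) = -18430 - \left(- \frac{1612}{35} + \frac{4 i \sqrt{2415}}{7}\right) = -18430 + \left(\frac{1612}{35} - \frac{4 i \sqrt{2415}}{7}\right) = - \frac{643438}{35} - \frac{4 i \sqrt{2415}}{7}$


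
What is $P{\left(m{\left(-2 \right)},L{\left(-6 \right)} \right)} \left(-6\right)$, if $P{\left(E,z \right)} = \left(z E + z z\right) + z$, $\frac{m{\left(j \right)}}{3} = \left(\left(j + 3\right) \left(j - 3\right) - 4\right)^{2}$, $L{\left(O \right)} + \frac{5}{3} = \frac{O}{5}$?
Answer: $\frac{311062}{75} \approx 4147.5$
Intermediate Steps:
$L{\left(O \right)} = - \frac{5}{3} + \frac{O}{5}$
$m{\left(j \right)} = 3 \left(-4 + \left(-3 + j\right) \left(3 + j\right)\right)^{2}$ ($m{\left(j \right)} = 3 \left(\left(j + 3\right) \left(j - 3\right) - 4\right)^{2} = 3 \left(\left(3 + j\right) \left(-3 + j\right) - 4\right)^{2} = 3 \left(\left(-3 + j\right) \left(3 + j\right) - 4\right)^{2} = 3 \left(-4 + \left(-3 + j\right) \left(3 + j\right)\right)^{2}$)
$P{\left(E,z \right)} = z + z^{2} + E z$ ($P{\left(E,z \right)} = \left(E z + z^{2}\right) + z = \left(z^{2} + E z\right) + z = z + z^{2} + E z$)
$P{\left(m{\left(-2 \right)},L{\left(-6 \right)} \right)} \left(-6\right) = \left(- \frac{5}{3} + \frac{1}{5} \left(-6\right)\right) \left(1 + 3 \left(-13 + \left(-2\right)^{2}\right)^{2} + \left(- \frac{5}{3} + \frac{1}{5} \left(-6\right)\right)\right) \left(-6\right) = \left(- \frac{5}{3} - \frac{6}{5}\right) \left(1 + 3 \left(-13 + 4\right)^{2} - \frac{43}{15}\right) \left(-6\right) = - \frac{43 \left(1 + 3 \left(-9\right)^{2} - \frac{43}{15}\right)}{15} \left(-6\right) = - \frac{43 \left(1 + 3 \cdot 81 - \frac{43}{15}\right)}{15} \left(-6\right) = - \frac{43 \left(1 + 243 - \frac{43}{15}\right)}{15} \left(-6\right) = \left(- \frac{43}{15}\right) \frac{3617}{15} \left(-6\right) = \left(- \frac{155531}{225}\right) \left(-6\right) = \frac{311062}{75}$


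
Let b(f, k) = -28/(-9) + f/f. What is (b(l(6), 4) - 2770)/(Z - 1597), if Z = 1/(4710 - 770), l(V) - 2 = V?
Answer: 98078420/56629611 ≈ 1.7319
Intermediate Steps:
l(V) = 2 + V
b(f, k) = 37/9 (b(f, k) = -28*(-1/9) + 1 = 28/9 + 1 = 37/9)
Z = 1/3940 ≈ 0.00025381
(b(l(6), 4) - 2770)/(Z - 1597) = (37/9 - 2770)/(1/3940 - 1597) = -24893/(9*(-6292179/3940)) = -24893/9*(-3940/6292179) = 98078420/56629611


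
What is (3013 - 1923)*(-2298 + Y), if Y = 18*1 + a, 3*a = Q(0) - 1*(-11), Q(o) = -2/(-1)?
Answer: -7441430/3 ≈ -2.4805e+6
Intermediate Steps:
Q(o) = 2 (Q(o) = -2*(-1) = 2)
a = 13/3 (a = (2 - 1*(-11))/3 = (2 + 11)/3 = (⅓)*13 = 13/3 ≈ 4.3333)
Y = 67/3 (Y = 18*1 + 13/3 = 18 + 13/3 = 67/3 ≈ 22.333)
(3013 - 1923)*(-2298 + Y) = (3013 - 1923)*(-2298 + 67/3) = 1090*(-6827/3) = -7441430/3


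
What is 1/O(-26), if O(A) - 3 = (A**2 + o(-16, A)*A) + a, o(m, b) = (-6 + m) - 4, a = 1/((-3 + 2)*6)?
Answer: 6/8129 ≈ 0.00073810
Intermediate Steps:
a = -1/6 (a = 1/(-1*6) = 1/(-6) = -1/6 ≈ -0.16667)
o(m, b) = -10 + m
O(A) = 17/6 + A**2 - 26*A (O(A) = 3 + ((A**2 + (-10 - 16)*A) - 1/6) = 3 + ((A**2 - 26*A) - 1/6) = 3 + (-1/6 + A**2 - 26*A) = 17/6 + A**2 - 26*A)
1/O(-26) = 1/(17/6 + (-26)**2 - 26*(-26)) = 1/(17/6 + 676 + 676) = 1/(8129/6) = 6/8129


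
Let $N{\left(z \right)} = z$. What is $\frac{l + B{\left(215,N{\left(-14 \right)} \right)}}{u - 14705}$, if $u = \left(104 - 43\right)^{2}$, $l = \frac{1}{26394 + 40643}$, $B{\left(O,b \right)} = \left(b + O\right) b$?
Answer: $\frac{188642117}{736334408} \approx 0.25619$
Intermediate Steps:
$B{\left(O,b \right)} = b \left(O + b\right)$ ($B{\left(O,b \right)} = \left(O + b\right) b = b \left(O + b\right)$)
$l = \frac{1}{67037} \approx 1.4917 \cdot 10^{-5}$
$u = 3721$ ($u = 61^{2} = 3721$)
$\frac{l + B{\left(215,N{\left(-14 \right)} \right)}}{u - 14705} = \frac{\frac{1}{67037} - 14 \left(215 - 14\right)}{3721 - 14705} = \frac{\frac{1}{67037} - 2814}{-10984} = \left(\frac{1}{67037} - 2814\right) \left(- \frac{1}{10984}\right) = \left(- \frac{188642117}{67037}\right) \left(- \frac{1}{10984}\right) = \frac{188642117}{736334408}$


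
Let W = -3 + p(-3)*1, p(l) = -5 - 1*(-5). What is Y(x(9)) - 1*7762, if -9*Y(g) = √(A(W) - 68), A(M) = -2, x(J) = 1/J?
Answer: -7762 - I*√70/9 ≈ -7762.0 - 0.92962*I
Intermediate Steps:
p(l) = 0 (p(l) = -5 + 5 = 0)
W = -3 (W = -3 + 0*1 = -3 + 0 = -3)
Y(g) = -I*√70/9 (Y(g) = -√(-2 - 68)/9 = -I*√70/9)
Y(x(9)) - 1*7762 = -I*√70/9 - 1*7762 = -I*√70/9 - 7762 = -7762 - I*√70/9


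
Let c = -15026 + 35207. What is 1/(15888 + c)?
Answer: 1/36069 ≈ 2.7725e-5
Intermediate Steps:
c = 20181
1/(15888 + c) = 1/(15888 + 20181) = 1/36069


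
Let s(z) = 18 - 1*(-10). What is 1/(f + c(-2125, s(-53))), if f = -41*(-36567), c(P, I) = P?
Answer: 1/1497122 ≈ 6.6795e-7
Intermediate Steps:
s(z) = 28 (s(z) = 18 + 10 = 28)
f = 1499247
1/(f + c(-2125, s(-53))) = 1/(1499247 - 2125) = 1/1497122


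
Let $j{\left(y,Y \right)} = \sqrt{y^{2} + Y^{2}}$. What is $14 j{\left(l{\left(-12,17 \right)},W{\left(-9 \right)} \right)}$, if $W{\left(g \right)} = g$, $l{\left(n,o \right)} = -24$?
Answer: $42 \sqrt{73} \approx 358.85$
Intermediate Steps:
$j{\left(y,Y \right)} = \sqrt{Y^{2} + y^{2}}$
$14 j{\left(l{\left(-12,17 \right)},W{\left(-9 \right)} \right)} = 14 \sqrt{\left(-9\right)^{2} + \left(-24\right)^{2}} = 14 \sqrt{81 + 576} = 14 \sqrt{657} = 14 \cdot 3 \sqrt{73} = 42 \sqrt{73}$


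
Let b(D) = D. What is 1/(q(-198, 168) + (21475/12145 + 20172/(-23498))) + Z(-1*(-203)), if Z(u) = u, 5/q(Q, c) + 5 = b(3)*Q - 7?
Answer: 3182251664809/15590923361 ≈ 204.11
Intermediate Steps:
q(Q, c) = 5/(-12 + 3*Q) (q(Q, c) = 5/(-5 + (3*Q - 7)) = 5/(-5 + (-7 + 3*Q)) = 5/(-12 + 3*Q))
1/(q(-198, 168) + (21475/12145 + 20172/(-23498))) + Z(-1*(-203)) = 1/(5/(3*(-4 - 198)) + (21475/12145 + 20172/(-23498))) - 1*(-203) = 1/((5/3)/(-202) + (21475*(1/12145) + 20172*(-1/23498))) + 203 = 1/((5/3)*(-1/202) + (4295/2429 - 10086/11749)) + 203 = 1/(-5/606 + 25963061/28538321) + 203 = 1/(15590923361/17294222526) + 203 = 17294222526/15590923361 + 203 = 3182251664809/15590923361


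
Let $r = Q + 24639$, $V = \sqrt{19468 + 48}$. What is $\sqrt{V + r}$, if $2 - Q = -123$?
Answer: $\sqrt{24764 + 2 \sqrt{4879}} \approx 157.81$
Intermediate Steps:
$Q = 125$ ($Q = 2 - -123 = 2 + 123 = 125$)
$V = 2 \sqrt{4879}$ ($V = \sqrt{19516} = 2 \sqrt{4879} \approx 139.7$)
$r = 24764$ ($r = 125 + 24639 = 24764$)
$\sqrt{V + r} = \sqrt{2 \sqrt{4879} + 24764} = \sqrt{24764 + 2 \sqrt{4879}}$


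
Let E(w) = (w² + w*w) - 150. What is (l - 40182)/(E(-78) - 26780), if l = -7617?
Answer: 47799/14762 ≈ 3.2380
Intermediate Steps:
E(w) = -150 + 2*w² (E(w) = (w² + w²) - 150 = 2*w² - 150 = -150 + 2*w²)
(l - 40182)/(E(-78) - 26780) = (-7617 - 40182)/((-150 + 2*(-78)²) - 26780) = -47799/((-150 + 2*6084) - 26780) = -47799/((-150 + 12168) - 26780) = -47799/(12018 - 26780) = -47799/(-14762) = -47799*(-1/14762) = 47799/14762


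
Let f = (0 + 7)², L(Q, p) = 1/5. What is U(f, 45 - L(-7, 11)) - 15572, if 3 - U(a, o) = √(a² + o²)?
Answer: -15569 - 7*√2249/5 ≈ -15635.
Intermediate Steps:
L(Q, p) = ⅕
f = 49 (f = 7² = 49)
U(a, o) = 3 - √(a² + o²)
U(f, 45 - L(-7, 11)) - 15572 = (3 - √(49² + (45 - 1*⅕)²)) - 15572 = (3 - √(2401 + (45 - ⅕)²)) - 15572 = (3 - √(2401 + (224/5)²)) - 15572 = (3 - √(2401 + 50176/25)) - 15572 = (3 - √(110201/25)) - 15572 = (3 - 7*√2249/5) - 15572 = -15569 - 7*√2249/5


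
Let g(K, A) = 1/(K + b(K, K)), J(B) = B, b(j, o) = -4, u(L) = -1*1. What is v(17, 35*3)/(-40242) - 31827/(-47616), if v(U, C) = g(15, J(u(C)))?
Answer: 2348092643/3512965632 ≈ 0.66841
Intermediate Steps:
u(L) = -1
g(K, A) = 1/(-4 + K) (g(K, A) = 1/(K - 4) = 1/(-4 + K))
v(U, C) = 1/11 (v(U, C) = 1/(-4 + 15) = 1/11)
v(17, 35*3)/(-40242) - 31827/(-47616) = (1/11)/(-40242) - 31827/(-47616) = (1/11)*(-1/40242) - 31827*(-1/47616) = -1/442662 + 10609/15872 = 2348092643/3512965632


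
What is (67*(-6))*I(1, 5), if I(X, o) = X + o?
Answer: -2412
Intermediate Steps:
(67*(-6))*I(1, 5) = (67*(-6))*(1 + 5) = -402*6 = -2412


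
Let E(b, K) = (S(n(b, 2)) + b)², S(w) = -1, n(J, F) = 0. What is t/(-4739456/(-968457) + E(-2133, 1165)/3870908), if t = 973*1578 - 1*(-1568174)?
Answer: 2908670097131368752/5689077177985 ≈ 5.1127e+5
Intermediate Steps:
t = 3103568 (t = 1535394 + 1568174 = 3103568)
E(b, K) = (-1 + b)²
t/(-4739456/(-968457) + E(-2133, 1165)/3870908) = 3103568/(-4739456/(-968457) + (-1 - 2133)²/3870908) = 3103568/(-4739456*(-1/968457) + (-2134)²*(1/3870908)) = 3103568/(4739456/968457 + 4553956*(1/3870908)) = 3103568/(4739456/968457 + 1138489/967727) = 3103568/(5689077177985/937201987239) = 3103568*(937201987239/5689077177985) = 2908670097131368752/5689077177985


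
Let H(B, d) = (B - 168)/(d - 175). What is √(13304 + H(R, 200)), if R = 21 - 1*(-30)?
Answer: √332483/5 ≈ 115.32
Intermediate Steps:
R = 51 (R = 21 + 30 = 51)
H(B, d) = (-168 + B)/(-175 + d)
√(13304 + H(R, 200)) = √(13304 + (-168 + 51)/(-175 + 200)) = √(13304 - 117/25) = √(332483/25) = √332483/5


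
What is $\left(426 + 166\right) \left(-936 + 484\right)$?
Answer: $-267584$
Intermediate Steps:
$\left(426 + 166\right) \left(-936 + 484\right) = 592 \left(-452\right) = -267584$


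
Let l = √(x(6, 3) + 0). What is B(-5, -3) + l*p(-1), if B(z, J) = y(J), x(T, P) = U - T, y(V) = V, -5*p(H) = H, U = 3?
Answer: -3 + I*√3/5 ≈ -3.0 + 0.34641*I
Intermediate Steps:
p(H) = -H/5
x(T, P) = 3 - T
B(z, J) = J
l = I*√3 (l = √((3 - 1*6) + 0) = √((3 - 6) + 0) = √(-3 + 0) = √(-3) = I*√3 ≈ 1.732*I)
B(-5, -3) + l*p(-1) = -3 + (I*√3)*(-⅕*(-1)) = -3 + (I*√3)*(⅕) = -3 + I*√3/5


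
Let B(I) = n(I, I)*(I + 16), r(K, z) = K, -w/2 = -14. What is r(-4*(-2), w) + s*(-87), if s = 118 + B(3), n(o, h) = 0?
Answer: -10258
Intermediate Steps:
w = 28 (w = -2*(-14) = 28)
B(I) = 0 (B(I) = 0*(I + 16) = 0*(16 + I) = 0)
s = 118 (s = 118 + 0 = 118)
r(-4*(-2), w) + s*(-87) = -4*(-2) + 118*(-87) = 8 - 10266 = -10258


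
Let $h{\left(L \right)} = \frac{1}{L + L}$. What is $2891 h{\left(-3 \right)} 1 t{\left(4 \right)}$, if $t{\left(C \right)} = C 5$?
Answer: $- \frac{28910}{3} \approx -9636.7$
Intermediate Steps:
$t{\left(C \right)} = 5 C$
$h{\left(L \right)} = \frac{1}{2 L}$
$2891 h{\left(-3 \right)} 1 t{\left(4 \right)} = 2891 \frac{1}{2 \left(-3\right)} 1 \cdot 5 \cdot 4 = 2891 \cdot \frac{1}{2} \left(- \frac{1}{3}\right) 1 \cdot 20 = 2891 \left(- \frac{1}{6}\right) 1 \cdot 20 = 2891 \left(\left(- \frac{1}{6}\right) 20\right) = 2891 \left(- \frac{10}{3}\right) = - \frac{28910}{3}$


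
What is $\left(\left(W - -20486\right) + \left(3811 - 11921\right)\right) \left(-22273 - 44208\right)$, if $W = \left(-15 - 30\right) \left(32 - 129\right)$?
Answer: $-1112958421$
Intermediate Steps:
$W = 4365$ ($W = - 45 \left(32 - 129\right) = \left(-45\right) \left(-97\right) = 4365$)
$\left(\left(W - -20486\right) + \left(3811 - 11921\right)\right) \left(-22273 - 44208\right) = \left(\left(4365 - -20486\right) + \left(3811 - 11921\right)\right) \left(-22273 - 44208\right) = \left(\left(4365 + 20486\right) - 8110\right) \left(-66481\right) = \left(24851 - 8110\right) \left(-66481\right) = 16741 \left(-66481\right) = -1112958421$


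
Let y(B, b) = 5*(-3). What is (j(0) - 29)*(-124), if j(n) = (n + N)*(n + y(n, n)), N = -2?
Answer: -124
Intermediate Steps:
y(B, b) = -15
j(n) = (-15 + n)*(-2 + n) (j(n) = (n - 2)*(n - 15) = (-2 + n)*(-15 + n) = (-15 + n)*(-2 + n))
(j(0) - 29)*(-124) = ((30 + 0² - 17*0) - 29)*(-124) = ((30 + 0 + 0) - 29)*(-124) = (30 - 29)*(-124) = 1*(-124) = -124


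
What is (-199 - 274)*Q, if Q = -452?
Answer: 213796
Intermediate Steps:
(-199 - 274)*Q = (-199 - 274)*(-452) = -473*(-452) = 213796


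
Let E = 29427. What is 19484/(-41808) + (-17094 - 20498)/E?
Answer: -59583389/34174556 ≈ -1.7435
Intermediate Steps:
19484/(-41808) + (-17094 - 20498)/E = 19484/(-41808) + (-17094 - 20498)/29427 = 19484*(-1/41808) - 37592*1/29427 = -4871/10452 - 37592/29427 = -59583389/34174556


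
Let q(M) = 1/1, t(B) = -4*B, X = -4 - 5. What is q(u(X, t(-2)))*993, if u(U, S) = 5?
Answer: 993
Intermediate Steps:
X = -9
q(M) = 1
q(u(X, t(-2)))*993 = 1*993 = 993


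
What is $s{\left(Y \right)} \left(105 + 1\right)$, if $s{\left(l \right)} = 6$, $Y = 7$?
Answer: $636$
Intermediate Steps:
$s{\left(Y \right)} \left(105 + 1\right) = 6 \left(105 + 1\right) = 6 \cdot 106 = 636$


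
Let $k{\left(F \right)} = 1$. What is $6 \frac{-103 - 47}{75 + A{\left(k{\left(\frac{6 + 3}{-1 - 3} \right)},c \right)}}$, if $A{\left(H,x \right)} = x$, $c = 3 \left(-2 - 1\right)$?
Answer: $- \frac{150}{11} \approx -13.636$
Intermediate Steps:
$c = -9$ ($c = 3 \left(-3\right) = -9$)
$6 \frac{-103 - 47}{75 + A{\left(k{\left(\frac{6 + 3}{-1 - 3} \right)},c \right)}} = 6 \frac{-103 - 47}{75 - 9} = 6 \left(- \frac{150}{66}\right) = 6 \left(\left(-150\right) \frac{1}{66}\right) = 6 \left(- \frac{25}{11}\right) = - \frac{150}{11}$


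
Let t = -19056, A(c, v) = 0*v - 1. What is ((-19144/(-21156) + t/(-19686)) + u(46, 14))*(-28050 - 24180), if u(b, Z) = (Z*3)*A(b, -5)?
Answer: 12123175775680/5784403 ≈ 2.0958e+6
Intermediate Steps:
A(c, v) = -1 (A(c, v) = 0 - 1 = -1)
u(b, Z) = -3*Z (u(b, Z) = (Z*3)*(-1) = (3*Z)*(-1) = -3*Z)
((-19144/(-21156) + t/(-19686)) + u(46, 14))*(-28050 - 24180) = ((-19144/(-21156) - 19056/(-19686)) - 3*14)*(-28050 - 24180) = ((-19144*(-1/21156) - 19056*(-1/19686)) - 42)*(-52230) = ((4786/5289 + 3176/3281) - 42)*(-52230) = (32500730/17353209 - 42)*(-52230) = -696334048/17353209*(-52230) = 12123175775680/5784403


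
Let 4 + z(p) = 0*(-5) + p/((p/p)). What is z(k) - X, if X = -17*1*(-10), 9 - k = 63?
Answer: -228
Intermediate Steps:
k = -54 (k = 9 - 1*63 = 9 - 63 = -54)
z(p) = -4 + p (z(p) = -4 + (0*(-5) + p/((p/p))) = -4 + (0 + p/1) = -4 + (0 + p*1) = -4 + (0 + p) = -4 + p)
X = 170 (X = -17*(-10) = 170)
z(k) - X = (-4 - 54) - 1*170 = -58 - 170 = -228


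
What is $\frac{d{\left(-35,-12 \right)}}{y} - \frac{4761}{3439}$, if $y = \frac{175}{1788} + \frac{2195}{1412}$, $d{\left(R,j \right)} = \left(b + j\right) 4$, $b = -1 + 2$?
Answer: $- \frac{25117662291}{896667665} \approx -28.012$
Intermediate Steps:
$b = 1$
$d{\left(R,j \right)} = 4 + 4 j$ ($d{\left(R,j \right)} = \left(1 + j\right) 4 = 4 + 4 j$)
$y = \frac{260735}{157791}$ ($y = 175 \cdot \frac{1}{1788} + 2195 \cdot \frac{1}{1412} = \frac{175}{1788} + \frac{2195}{1412} = \frac{260735}{157791} \approx 1.6524$)
$\frac{d{\left(-35,-12 \right)}}{y} - \frac{4761}{3439} = \frac{4 + 4 \left(-12\right)}{\frac{260735}{157791}} - \frac{4761}{3439} = \left(4 - 48\right) \frac{157791}{260735} - \frac{4761}{3439} = \left(-44\right) \frac{157791}{260735} - \frac{4761}{3439} = - \frac{6942804}{260735} - \frac{4761}{3439} = - \frac{25117662291}{896667665}$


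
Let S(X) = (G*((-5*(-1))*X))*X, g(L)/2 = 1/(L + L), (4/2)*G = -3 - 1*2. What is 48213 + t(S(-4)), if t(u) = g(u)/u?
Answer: 1928520001/40000 ≈ 48213.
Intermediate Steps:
G = -5/2 (G = (-3 - 1*2)/2 = (-3 - 2)/2 = (½)*(-5) = -5/2 ≈ -2.5000)
g(L) = 1/L (g(L) = 2/(L + L) = 2/((2*L)) = 2*(1/(2*L)) = 1/L)
S(X) = -25*X²/2 (S(X) = (-5*(-5*(-1))*X/2)*X = (-25*X/2)*X = -25*X²/2)
t(u) = u⁻² (t(u) = 1/(u*u) = u⁻²)
48213 + t(S(-4)) = 48213 + (-25/2*(-4)²)⁻² = 48213 + (-25/2*16)⁻² = 48213 + (-200)⁻² = 48213 + 1/40000 = 1928520001/40000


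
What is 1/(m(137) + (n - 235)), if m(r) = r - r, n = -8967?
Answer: -1/9202 ≈ -0.00010867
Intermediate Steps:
m(r) = 0
1/(m(137) + (n - 235)) = 1/(0 + (-8967 - 235)) = 1/(0 - 9202) = 1/(-9202) = -1/9202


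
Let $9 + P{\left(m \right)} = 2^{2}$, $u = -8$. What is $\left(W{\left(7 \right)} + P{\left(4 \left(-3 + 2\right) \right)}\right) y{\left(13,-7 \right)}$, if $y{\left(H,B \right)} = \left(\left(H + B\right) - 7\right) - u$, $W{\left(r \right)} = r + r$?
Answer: $63$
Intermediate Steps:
$W{\left(r \right)} = 2 r$
$y{\left(H,B \right)} = 1 + B + H$ ($y{\left(H,B \right)} = \left(\left(H + B\right) - 7\right) - -8 = \left(\left(B + H\right) - 7\right) + 8 = \left(-7 + B + H\right) + 8 = 1 + B + H$)
$P{\left(m \right)} = -5$ ($P{\left(m \right)} = -9 + 2^{2} = -9 + 4 = -5$)
$\left(W{\left(7 \right)} + P{\left(4 \left(-3 + 2\right) \right)}\right) y{\left(13,-7 \right)} = \left(2 \cdot 7 - 5\right) \left(1 - 7 + 13\right) = \left(14 - 5\right) 7 = 9 \cdot 7 = 63$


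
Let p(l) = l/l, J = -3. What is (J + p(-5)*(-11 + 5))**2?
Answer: 81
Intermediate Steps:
p(l) = 1
(J + p(-5)*(-11 + 5))**2 = (-3 + 1*(-11 + 5))**2 = (-3 + 1*(-6))**2 = (-3 - 6)**2 = (-9)**2 = 81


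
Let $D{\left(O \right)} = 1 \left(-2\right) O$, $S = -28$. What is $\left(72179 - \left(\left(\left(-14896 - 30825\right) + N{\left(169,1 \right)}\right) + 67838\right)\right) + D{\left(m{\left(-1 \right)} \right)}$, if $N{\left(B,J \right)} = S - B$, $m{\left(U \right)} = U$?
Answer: $50261$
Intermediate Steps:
$N{\left(B,J \right)} = -28 - B$
$D{\left(O \right)} = - 2 O$
$\left(72179 - \left(\left(\left(-14896 - 30825\right) + N{\left(169,1 \right)}\right) + 67838\right)\right) + D{\left(m{\left(-1 \right)} \right)} = \left(72179 - \left(\left(\left(-14896 - 30825\right) - 197\right) + 67838\right)\right) - -2 = \left(72179 - \left(\left(\left(-14896 - 30825\right) - 197\right) + 67838\right)\right) + 2 = \left(72179 - \left(\left(-45721 - 197\right) + 67838\right)\right) + 2 = \left(72179 - \left(-45918 + 67838\right)\right) + 2 = \left(72179 - 21920\right) + 2 = 50259 + 2 = 50261$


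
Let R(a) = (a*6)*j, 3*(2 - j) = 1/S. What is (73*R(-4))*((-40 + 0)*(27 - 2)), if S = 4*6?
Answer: 10439000/3 ≈ 3.4797e+6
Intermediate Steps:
S = 24
j = 143/72 (j = 2 - ⅓/24 = 2 - ⅓*1/24 = 2 - 1/72 = 143/72 ≈ 1.9861)
R(a) = 143*a/12 (R(a) = (a*6)*(143/72) = (6*a)*(143/72) = 143*a/12)
(73*R(-4))*((-40 + 0)*(27 - 2)) = (73*((143/12)*(-4)))*((-40 + 0)*(27 - 2)) = (73*(-143/3))*(-40*25) = -10439/3*(-1000) = 10439000/3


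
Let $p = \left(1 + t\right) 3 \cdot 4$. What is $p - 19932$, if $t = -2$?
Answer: $-19944$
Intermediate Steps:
$p = -12$ ($p = \left(1 - 2\right) 3 \cdot 4 = \left(-1\right) 12 = -12$)
$p - 19932 = -12 - 19932 = -19944$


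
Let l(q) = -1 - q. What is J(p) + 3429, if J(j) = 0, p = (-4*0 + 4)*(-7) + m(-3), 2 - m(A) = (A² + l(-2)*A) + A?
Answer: 3429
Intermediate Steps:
m(A) = 2 - A² - 2*A (m(A) = 2 - ((A² + (-1 - 1*(-2))*A) + A) = 2 - ((A² + (-1 + 2)*A) + A) = 2 - ((A² + 1*A) + A) = 2 - ((A² + A) + A) = 2 - ((A + A²) + A) = 2 - (A² + 2*A) = 2 + (-A² - 2*A) = 2 - A² - 2*A)
p = -29 (p = (-4*0 + 4)*(-7) + (2 - 1*(-3)² - 2*(-3)) = (0 + 4)*(-7) + (2 - 1*9 + 6) = 4*(-7) + (2 - 9 + 6) = -28 - 1 = -29)
J(p) + 3429 = 0 + 3429 = 3429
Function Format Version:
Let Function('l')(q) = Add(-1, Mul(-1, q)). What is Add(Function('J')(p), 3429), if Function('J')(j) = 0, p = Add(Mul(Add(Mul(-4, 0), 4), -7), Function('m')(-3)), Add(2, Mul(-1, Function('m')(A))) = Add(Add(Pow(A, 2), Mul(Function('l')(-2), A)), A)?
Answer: 3429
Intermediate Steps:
Function('m')(A) = Add(2, Mul(-1, Pow(A, 2)), Mul(-2, A)) (Function('m')(A) = Add(2, Mul(-1, Add(Add(Pow(A, 2), Mul(Add(-1, Mul(-1, -2)), A)), A))) = Add(2, Mul(-1, Add(Add(Pow(A, 2), Mul(Add(-1, 2), A)), A))) = Add(2, Mul(-1, Add(Add(Pow(A, 2), Mul(1, A)), A))) = Add(2, Mul(-1, Add(Add(Pow(A, 2), A), A))) = Add(2, Mul(-1, Add(Add(A, Pow(A, 2)), A))) = Add(2, Mul(-1, Add(Pow(A, 2), Mul(2, A)))) = Add(2, Add(Mul(-1, Pow(A, 2)), Mul(-2, A))) = Add(2, Mul(-1, Pow(A, 2)), Mul(-2, A)))
p = -29 (p = Add(Mul(Add(Mul(-4, 0), 4), -7), Add(2, Mul(-1, Pow(-3, 2)), Mul(-2, -3))) = Add(Mul(Add(0, 4), -7), Add(2, Mul(-1, 9), 6)) = Add(Mul(4, -7), Add(2, -9, 6)) = Add(-28, -1) = -29)
Add(Function('J')(p), 3429) = Add(0, 3429) = 3429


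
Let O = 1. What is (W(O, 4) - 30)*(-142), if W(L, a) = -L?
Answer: 4402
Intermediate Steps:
(W(O, 4) - 30)*(-142) = (-1*1 - 30)*(-142) = (-1 - 30)*(-142) = -31*(-142) = 4402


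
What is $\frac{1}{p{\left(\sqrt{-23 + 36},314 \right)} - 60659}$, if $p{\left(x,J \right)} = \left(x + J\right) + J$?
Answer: $- \frac{60031}{3603720948} - \frac{\sqrt{13}}{3603720948} \approx -1.6659 \cdot 10^{-5}$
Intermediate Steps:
$p{\left(x,J \right)} = x + 2 J$ ($p{\left(x,J \right)} = \left(J + x\right) + J = x + 2 J$)
$\frac{1}{p{\left(\sqrt{-23 + 36},314 \right)} - 60659} = \frac{1}{\left(\sqrt{-23 + 36} + 2 \cdot 314\right) - 60659} = \frac{1}{\left(\sqrt{13} + 628\right) - 60659} = \frac{1}{\left(628 + \sqrt{13}\right) - 60659} = \frac{1}{-60031 + \sqrt{13}}$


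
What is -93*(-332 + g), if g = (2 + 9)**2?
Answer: 19623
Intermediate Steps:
g = 121 (g = 11**2 = 121)
-93*(-332 + g) = -93*(-332 + 121) = -93*(-211) = 19623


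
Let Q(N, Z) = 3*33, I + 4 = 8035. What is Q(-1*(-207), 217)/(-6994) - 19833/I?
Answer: -46502357/18722938 ≈ -2.4837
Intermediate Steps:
I = 8031 (I = -4 + 8035 = 8031)
Q(N, Z) = 99
Q(-1*(-207), 217)/(-6994) - 19833/I = 99/(-6994) - 19833/8031 = 99*(-1/6994) - 19833*1/8031 = -99/6994 - 6611/2677 = -46502357/18722938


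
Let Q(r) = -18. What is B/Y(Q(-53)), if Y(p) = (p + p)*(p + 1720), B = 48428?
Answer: -12107/15318 ≈ -0.79038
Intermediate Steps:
Y(p) = 2*p*(1720 + p) (Y(p) = (2*p)*(1720 + p) = 2*p*(1720 + p))
B/Y(Q(-53)) = 48428/((2*(-18)*(1720 - 18))) = 48428/((2*(-18)*1702)) = 48428/(-61272) = 48428*(-1/61272) = -12107/15318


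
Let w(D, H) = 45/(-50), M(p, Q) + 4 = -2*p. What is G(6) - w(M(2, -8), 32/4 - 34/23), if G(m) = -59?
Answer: -581/10 ≈ -58.100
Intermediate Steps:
M(p, Q) = -4 - 2*p
w(D, H) = -9/10 (w(D, H) = 45*(-1/50) = -9/10)
G(6) - w(M(2, -8), 32/4 - 34/23) = -59 - 1*(-9/10) = -59 + 9/10 = -581/10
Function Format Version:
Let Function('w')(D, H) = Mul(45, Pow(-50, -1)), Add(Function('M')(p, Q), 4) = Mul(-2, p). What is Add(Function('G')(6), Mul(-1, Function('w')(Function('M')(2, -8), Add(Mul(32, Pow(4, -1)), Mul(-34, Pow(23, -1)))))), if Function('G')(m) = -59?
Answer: Rational(-581, 10) ≈ -58.100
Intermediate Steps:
Function('M')(p, Q) = Add(-4, Mul(-2, p))
Function('w')(D, H) = Rational(-9, 10) (Function('w')(D, H) = Mul(45, Rational(-1, 50)) = Rational(-9, 10))
Add(Function('G')(6), Mul(-1, Function('w')(Function('M')(2, -8), Add(Mul(32, Pow(4, -1)), Mul(-34, Pow(23, -1)))))) = Add(-59, Mul(-1, Rational(-9, 10))) = Add(-59, Rational(9, 10)) = Rational(-581, 10)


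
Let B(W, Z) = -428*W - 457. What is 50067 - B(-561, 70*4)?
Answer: -189584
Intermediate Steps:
B(W, Z) = -457 - 428*W
50067 - B(-561, 70*4) = 50067 - (-457 - 428*(-561)) = 50067 - (-457 + 240108) = 50067 - 1*239651 = 50067 - 239651 = -189584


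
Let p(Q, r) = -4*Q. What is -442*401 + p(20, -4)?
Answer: -177322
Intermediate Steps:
-442*401 + p(20, -4) = -442*401 - 4*20 = -177242 - 80 = -177322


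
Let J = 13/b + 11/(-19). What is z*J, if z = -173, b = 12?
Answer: -19895/228 ≈ -87.259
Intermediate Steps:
J = 115/228 (J = 13/12 + 11/(-19) = 13*(1/12) + 11*(-1/19) = 13/12 - 11/19 = 115/228 ≈ 0.50439)
z*J = -173*115/228 = -19895/228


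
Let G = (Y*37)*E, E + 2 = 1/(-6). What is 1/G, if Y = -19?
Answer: 6/9139 ≈ 0.00065653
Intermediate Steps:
E = -13/6 (E = -2 + 1/(-6) = -2 - ⅙ = -13/6 ≈ -2.1667)
G = 9139/6 (G = -19*37*(-13/6) = -703*(-13/6) = 9139/6 ≈ 1523.2)
1/G = 1/(9139/6) = 6/9139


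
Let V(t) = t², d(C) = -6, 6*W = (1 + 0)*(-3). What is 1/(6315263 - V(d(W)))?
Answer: 1/6315227 ≈ 1.5835e-7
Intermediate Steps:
W = -½ (W = ((1 + 0)*(-3))/6 = (1*(-3))/6 = (⅙)*(-3) = -½ ≈ -0.50000)
1/(6315263 - V(d(W))) = 1/(6315263 - 1*(-6)²) = 1/(6315263 - 1*36) = 1/(6315263 - 36) = 1/6315227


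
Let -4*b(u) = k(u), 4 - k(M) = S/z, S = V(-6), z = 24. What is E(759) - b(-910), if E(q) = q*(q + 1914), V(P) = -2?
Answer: 97382785/48 ≈ 2.0288e+6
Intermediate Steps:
E(q) = q*(1914 + q)
S = -2
k(M) = 49/12 (k(M) = 4 - (-2)/24 = 4 - 1*(-1/12) = 4 + 1/12 = 49/12)
b(u) = -49/48 (b(u) = -1/4*49/12 = -49/48)
E(759) - b(-910) = 759*(1914 + 759) - 1*(-49/48) = 759*2673 + 49/48 = 2028807 + 49/48 = 97382785/48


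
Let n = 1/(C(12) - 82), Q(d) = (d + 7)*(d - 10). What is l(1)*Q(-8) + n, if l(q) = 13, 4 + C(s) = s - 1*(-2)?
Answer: 16847/72 ≈ 233.99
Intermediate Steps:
C(s) = -2 + s (C(s) = -4 + (s - 1*(-2)) = -4 + (s + 2) = -4 + (2 + s) = -2 + s)
Q(d) = (-10 + d)*(7 + d) (Q(d) = (7 + d)*(-10 + d) = (-10 + d)*(7 + d))
n = -1/72 (n = 1/((-2 + 12) - 82) = 1/(10 - 82) = 1/(-72) = -1/72 ≈ -0.013889)
l(1)*Q(-8) + n = 13*(-70 + (-8)² - 3*(-8)) - 1/72 = 13*(-70 + 64 + 24) - 1/72 = 13*18 - 1/72 = 234 - 1/72 = 16847/72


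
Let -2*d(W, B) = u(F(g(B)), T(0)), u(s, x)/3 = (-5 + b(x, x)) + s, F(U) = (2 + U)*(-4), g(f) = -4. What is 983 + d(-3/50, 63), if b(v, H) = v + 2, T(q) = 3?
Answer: 971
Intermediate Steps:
b(v, H) = 2 + v
F(U) = -8 - 4*U
u(s, x) = -9 + 3*s + 3*x (u(s, x) = 3*((-5 + (2 + x)) + s) = 3*((-3 + x) + s) = 3*(-3 + s + x) = -9 + 3*s + 3*x)
d(W, B) = -12 (d(W, B) = -(-9 + 3*(-8 - 4*(-4)) + 3*3)/2 = -(-9 + 3*(-8 + 16) + 9)/2 = -(-9 + 3*8 + 9)/2 = -(-9 + 24 + 9)/2 = -1/2*24 = -12)
983 + d(-3/50, 63) = 983 - 12 = 971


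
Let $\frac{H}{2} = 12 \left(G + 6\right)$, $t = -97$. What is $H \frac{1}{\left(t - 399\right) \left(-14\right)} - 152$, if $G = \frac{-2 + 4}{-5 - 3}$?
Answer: $- \frac{527675}{3472} \approx -151.98$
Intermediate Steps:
$G = - \frac{1}{4}$ ($G = \frac{2}{-8} = 2 \left(- \frac{1}{8}\right) = - \frac{1}{4} \approx -0.25$)
$H = 138$ ($H = 2 \cdot 12 \left(- \frac{1}{4} + 6\right) = 2 \cdot 12 \cdot \frac{23}{4} = 2 \cdot 69 = 138$)
$H \frac{1}{\left(t - 399\right) \left(-14\right)} - 152 = 138 \frac{1}{\left(-97 - 399\right) \left(-14\right)} - 152 = 138 \frac{1}{-496} \left(- \frac{1}{14}\right) - 152 = 138 \left(\left(- \frac{1}{496}\right) \left(- \frac{1}{14}\right)\right) - 152 = 138 \cdot \frac{1}{6944} - 152 = \frac{69}{3472} - 152 = - \frac{527675}{3472}$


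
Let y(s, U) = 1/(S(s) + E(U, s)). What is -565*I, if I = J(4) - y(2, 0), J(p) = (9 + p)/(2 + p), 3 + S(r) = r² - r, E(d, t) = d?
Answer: -10735/6 ≈ -1789.2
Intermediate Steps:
S(r) = -3 + r² - r (S(r) = -3 + (r² - r) = -3 + r² - r)
J(p) = (9 + p)/(2 + p)
y(s, U) = 1/(-3 + U + s² - s) (y(s, U) = 1/((-3 + s² - s) + U) = 1/(-3 + U + s² - s))
I = 19/6 (I = (9 + 4)/(2 + 4) - 1/(-3 + 0 + 2² - 1*2) = 13/6 - 1/(-3 + 0 + 4 - 2) = (⅙)*13 - 1/(-1) = 13/6 - 1*(-1) = 13/6 + 1 = 19/6 ≈ 3.1667)
-565*I = -565*19/6 = -10735/6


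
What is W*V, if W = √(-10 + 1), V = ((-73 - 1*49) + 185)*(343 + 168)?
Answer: 96579*I ≈ 96579.0*I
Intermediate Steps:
V = 32193 (V = ((-73 - 49) + 185)*511 = (-122 + 185)*511 = 63*511 = 32193)
W = 3*I (W = √(-9) = 3*I ≈ 3.0*I)
W*V = (3*I)*32193 = 96579*I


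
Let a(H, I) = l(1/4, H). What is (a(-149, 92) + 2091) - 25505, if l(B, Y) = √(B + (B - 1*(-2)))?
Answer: -23414 + √10/2 ≈ -23412.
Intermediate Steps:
l(B, Y) = √(2 + 2*B) (l(B, Y) = √(B + (B + 2)) = √(B + (2 + B)) = √(2 + 2*B))
a(H, I) = √10/2 (a(H, I) = √(2 + 2/4) = √(2 + 2*(¼)) = √(2 + ½) = √(5/2) = √10/2)
(a(-149, 92) + 2091) - 25505 = (√10/2 + 2091) - 25505 = (2091 + √10/2) - 25505 = -23414 + √10/2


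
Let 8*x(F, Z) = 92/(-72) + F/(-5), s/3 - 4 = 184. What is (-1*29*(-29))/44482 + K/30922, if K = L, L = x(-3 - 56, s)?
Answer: 9383006947/495170065440 ≈ 0.018949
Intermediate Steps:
s = 564 (s = 12 + 3*184 = 12 + 552 = 564)
x(F, Z) = -23/144 - F/40 (x(F, Z) = (92/(-72) + F/(-5))/8 = (92*(-1/72) + F*(-⅕))/8 = (-23/18 - F/5)/8 = -23/144 - F/40)
L = 947/720 (L = -23/144 - (-3 - 56)/40 = -23/144 - 1/40*(-59) = -23/144 + 59/40 = 947/720 ≈ 1.3153)
K = 947/720 ≈ 1.3153
(-1*29*(-29))/44482 + K/30922 = (-1*29*(-29))/44482 + (947/720)/30922 = -29*(-29)*(1/44482) + (947/720)*(1/30922) = 841*(1/44482) + 947/22263840 = 841/44482 + 947/22263840 = 9383006947/495170065440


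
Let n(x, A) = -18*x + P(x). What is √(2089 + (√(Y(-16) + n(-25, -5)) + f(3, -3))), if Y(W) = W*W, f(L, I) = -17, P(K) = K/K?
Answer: √(2072 + √707) ≈ 45.810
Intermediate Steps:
P(K) = 1
Y(W) = W²
n(x, A) = 1 - 18*x (n(x, A) = -18*x + 1 = 1 - 18*x)
√(2089 + (√(Y(-16) + n(-25, -5)) + f(3, -3))) = √(2089 + (√((-16)² + (1 - 18*(-25))) - 17)) = √(2089 + (√(256 + (1 + 450)) - 17)) = √(2089 + (√(256 + 451) - 17)) = √(2089 + (√707 - 17)) = √(2089 + (-17 + √707)) = √(2072 + √707)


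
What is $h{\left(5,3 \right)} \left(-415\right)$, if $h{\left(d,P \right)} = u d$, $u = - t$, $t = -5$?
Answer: $-10375$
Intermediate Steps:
$u = 5$ ($u = \left(-1\right) \left(-5\right) = 5$)
$h{\left(d,P \right)} = 5 d$
$h{\left(5,3 \right)} \left(-415\right) = 5 \cdot 5 \left(-415\right) = 25 \left(-415\right) = -10375$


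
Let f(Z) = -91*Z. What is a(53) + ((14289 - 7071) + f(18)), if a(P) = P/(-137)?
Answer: 764407/137 ≈ 5579.6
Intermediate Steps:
a(P) = -P/137 (a(P) = P*(-1/137) = -P/137)
a(53) + ((14289 - 7071) + f(18)) = -1/137*53 + ((14289 - 7071) - 91*18) = -53/137 + (7218 - 1638) = -53/137 + 5580 = 764407/137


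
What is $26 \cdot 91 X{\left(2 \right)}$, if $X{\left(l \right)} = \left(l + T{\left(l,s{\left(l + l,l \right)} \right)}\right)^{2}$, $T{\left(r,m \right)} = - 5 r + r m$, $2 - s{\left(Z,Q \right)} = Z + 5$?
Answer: $1145144$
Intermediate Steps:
$s{\left(Z,Q \right)} = -3 - Z$ ($s{\left(Z,Q \right)} = 2 - \left(Z + 5\right) = 2 - \left(5 + Z\right) = -3 - Z$)
$T{\left(r,m \right)} = - 5 r + m r$
$X{\left(l \right)} = \left(l + l \left(-8 - 2 l\right)\right)^{2}$ ($X{\left(l \right)} = \left(l + l \left(-5 - \left(3 + 2 l\right)\right)\right)^{2} = \left(l + l \left(-8 - 2 l\right)\right)^{2}$)
$26 \cdot 91 X{\left(2 \right)} = 26 \cdot 91 \cdot 2^{2} \left(7 + 2 \cdot 2\right)^{2} = 2366 \cdot 4 \left(7 + 4\right)^{2} = 2366 \cdot 4 \cdot 11^{2} = 2366 \cdot 4 \cdot 121 = 2366 \cdot 484 = 1145144$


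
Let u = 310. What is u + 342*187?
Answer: 64264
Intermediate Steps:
u + 342*187 = 310 + 342*187 = 310 + 63954 = 64264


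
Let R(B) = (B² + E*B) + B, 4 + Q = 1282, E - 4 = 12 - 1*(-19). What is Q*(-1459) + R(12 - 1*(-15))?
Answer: -1862901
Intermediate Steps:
E = 35 (E = 4 + (12 - 1*(-19)) = 4 + (12 + 19) = 4 + 31 = 35)
Q = 1278 (Q = -4 + 1282 = 1278)
R(B) = B² + 36*B (R(B) = (B² + 35*B) + B = B² + 36*B)
Q*(-1459) + R(12 - 1*(-15)) = 1278*(-1459) + (12 - 1*(-15))*(36 + (12 - 1*(-15))) = -1864602 + (12 + 15)*(36 + (12 + 15)) = -1864602 + 27*(36 + 27) = -1864602 + 27*63 = -1864602 + 1701 = -1862901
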